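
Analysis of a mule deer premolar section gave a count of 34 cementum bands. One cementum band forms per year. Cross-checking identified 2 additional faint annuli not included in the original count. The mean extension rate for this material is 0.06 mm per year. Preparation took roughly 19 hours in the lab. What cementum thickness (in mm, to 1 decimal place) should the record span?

True cementum band count = 34 + 2 = 36.
Predicted length = 0.06 mm/year × 36 years = 2.2 mm.

2.2 mm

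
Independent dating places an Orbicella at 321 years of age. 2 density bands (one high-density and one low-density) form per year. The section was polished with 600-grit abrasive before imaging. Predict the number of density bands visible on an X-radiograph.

With 2 density bands per year, 321 years would produce 321 × 2 = 642 density bands.
So 642 density bands should be present.

642 density bands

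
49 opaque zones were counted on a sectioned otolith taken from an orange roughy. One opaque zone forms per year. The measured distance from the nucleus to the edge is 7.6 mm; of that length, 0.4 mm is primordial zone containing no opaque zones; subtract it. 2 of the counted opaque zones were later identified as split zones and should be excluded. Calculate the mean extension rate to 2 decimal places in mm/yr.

After corrections the count is 49 − 2 = 47 opaque zones.
The growth record spans 7.6 − 0.4 = 7.2 mm.
Mean rate = 7.2 mm / 47 years ≈ 0.15 mm/yr.

0.15 mm/yr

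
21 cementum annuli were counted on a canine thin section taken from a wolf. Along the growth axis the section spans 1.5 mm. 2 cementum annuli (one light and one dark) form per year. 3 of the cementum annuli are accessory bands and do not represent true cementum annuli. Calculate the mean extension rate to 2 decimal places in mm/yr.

0.17 mm/yr

True cementum annulus count = 21 − 3 = 18.
Dividing by 2 cementum annuli per year: 18 / 2 = 9 years.
Extension rate ≈ 1.5 / 9 = 0.17 mm/yr.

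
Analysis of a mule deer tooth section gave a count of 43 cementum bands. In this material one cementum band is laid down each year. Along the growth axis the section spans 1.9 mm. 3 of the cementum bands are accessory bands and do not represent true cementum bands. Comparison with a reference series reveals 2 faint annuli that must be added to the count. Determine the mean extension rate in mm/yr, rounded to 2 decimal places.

Adjusted count: 43 − 3 + 2 = 42 cementum bands.
Mean rate = 1.9 mm / 42 years ≈ 0.05 mm/yr.

0.05 mm/yr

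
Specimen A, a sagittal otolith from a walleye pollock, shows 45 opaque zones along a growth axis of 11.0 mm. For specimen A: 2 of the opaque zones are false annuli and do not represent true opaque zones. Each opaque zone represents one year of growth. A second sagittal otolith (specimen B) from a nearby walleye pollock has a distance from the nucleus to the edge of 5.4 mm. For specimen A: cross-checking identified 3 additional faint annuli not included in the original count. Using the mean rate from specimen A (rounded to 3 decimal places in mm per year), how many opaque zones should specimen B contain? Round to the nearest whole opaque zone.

23 opaque zones

Specimen A: adjusted count: 45 − 2 + 3 = 46 opaque zones.
A: 11.0 mm over 46 years gives 11.0 / 46 ≈ 0.239 mm/yr.
Specimen B: 5.4 mm / 0.239 mm per year = 22.59 years ≈ 23 opaque zones.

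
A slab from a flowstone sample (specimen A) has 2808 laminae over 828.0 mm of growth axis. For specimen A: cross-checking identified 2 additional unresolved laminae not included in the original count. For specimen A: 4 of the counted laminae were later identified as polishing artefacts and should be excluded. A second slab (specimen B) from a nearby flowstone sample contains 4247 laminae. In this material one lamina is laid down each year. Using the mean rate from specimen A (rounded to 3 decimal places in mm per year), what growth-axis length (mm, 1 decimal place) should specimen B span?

Specimen A: true lamina count = 2808 − 4 + 2 = 2806.
A: 828.0 mm over 2806 years gives 828.0 / 2806 ≈ 0.295 mm per year.
For B, 0.295 mm/year × 4247 years = 1252.9 mm.

1252.9 mm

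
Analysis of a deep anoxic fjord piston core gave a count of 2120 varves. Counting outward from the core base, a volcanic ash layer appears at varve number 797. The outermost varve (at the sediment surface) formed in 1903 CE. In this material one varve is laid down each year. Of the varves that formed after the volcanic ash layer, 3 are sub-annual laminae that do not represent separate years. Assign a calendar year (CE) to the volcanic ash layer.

The volcanic ash layer sits at varve 797 from the core base, so 2120 − 797 = 1323 varves formed after it.
Removing the 3 false varves leaves 1323 − 3 = 1320 true varves beyond the volcanic ash layer.
1903 − 1320 = 583 CE.

583 CE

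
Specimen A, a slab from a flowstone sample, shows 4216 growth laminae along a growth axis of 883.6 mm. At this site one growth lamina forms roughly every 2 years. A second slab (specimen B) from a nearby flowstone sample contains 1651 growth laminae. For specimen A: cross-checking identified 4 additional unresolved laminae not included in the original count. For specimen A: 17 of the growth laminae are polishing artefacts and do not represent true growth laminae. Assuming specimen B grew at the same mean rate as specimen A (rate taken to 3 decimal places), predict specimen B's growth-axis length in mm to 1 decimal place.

346.7 mm

Specimen A: adjusted count: 4216 − 17 + 4 = 4203 growth laminae.
Specimen A: at 2 years per growth lamina, 4203 × 2 = 8406 years.
A: Extension rate ≈ 883.6 / 8406 = 0.105 mm/yr.
Specimen B: at 2 years per growth lamina, 1651 × 2 = 3302 years. For B, 0.105 mm/year × 3302 years = 346.7 mm.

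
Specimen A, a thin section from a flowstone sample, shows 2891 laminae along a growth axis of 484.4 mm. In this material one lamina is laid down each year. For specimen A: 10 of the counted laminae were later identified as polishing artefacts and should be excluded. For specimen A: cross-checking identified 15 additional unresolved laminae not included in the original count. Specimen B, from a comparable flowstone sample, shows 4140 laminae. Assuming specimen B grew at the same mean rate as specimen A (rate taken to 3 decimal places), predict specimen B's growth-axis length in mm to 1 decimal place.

Specimen A: true lamina count = 2891 − 10 + 15 = 2896.
A: 484.4 mm over 2896 years gives 484.4 / 2896 ≈ 0.167 mm/year.
For B, 0.167 mm/year × 4140 years = 691.4 mm.

691.4 mm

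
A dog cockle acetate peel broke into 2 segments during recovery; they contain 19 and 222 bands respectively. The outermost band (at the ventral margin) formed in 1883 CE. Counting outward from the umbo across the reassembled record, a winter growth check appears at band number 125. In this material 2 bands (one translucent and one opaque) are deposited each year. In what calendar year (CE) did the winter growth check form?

Total bands = 19 + 222 = 241.
241 − 125 = 116 bands lie beyond the winter growth check toward the ventral margin.
With 2 bands per year, 116 / 2 = 58 years.
The band at the ventral margin is 1883 CE, so the winter growth check dates to 1883 − 58 = 1825 CE.

1825 CE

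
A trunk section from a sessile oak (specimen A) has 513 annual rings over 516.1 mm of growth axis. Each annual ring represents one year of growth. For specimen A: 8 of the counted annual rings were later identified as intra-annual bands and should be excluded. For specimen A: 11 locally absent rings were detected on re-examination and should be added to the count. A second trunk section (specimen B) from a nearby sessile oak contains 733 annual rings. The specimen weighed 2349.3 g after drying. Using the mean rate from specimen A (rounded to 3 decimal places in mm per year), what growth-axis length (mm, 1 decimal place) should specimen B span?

Specimen A: true annual ring count = 513 − 8 + 11 = 516.
A: 516.1 mm over 516 years gives 516.1 / 516 ≈ 1.000 mm per year.
Length of B = 1.000 × 733 = 733.0 mm.

733.0 mm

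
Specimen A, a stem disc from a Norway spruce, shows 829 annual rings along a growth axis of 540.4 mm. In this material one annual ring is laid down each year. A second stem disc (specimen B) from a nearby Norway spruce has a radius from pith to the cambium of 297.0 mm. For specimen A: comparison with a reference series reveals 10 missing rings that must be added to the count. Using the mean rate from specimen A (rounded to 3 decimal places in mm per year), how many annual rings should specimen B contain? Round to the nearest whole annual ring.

461 annual rings

Specimen A: true annual ring count = 829 + 10 = 839.
A: 540.4 mm over 839 years gives 540.4 / 839 ≈ 0.644 mm per year.
Specimen B: 297.0 mm / 0.644 mm per year = 461.18 years ≈ 461 annual rings.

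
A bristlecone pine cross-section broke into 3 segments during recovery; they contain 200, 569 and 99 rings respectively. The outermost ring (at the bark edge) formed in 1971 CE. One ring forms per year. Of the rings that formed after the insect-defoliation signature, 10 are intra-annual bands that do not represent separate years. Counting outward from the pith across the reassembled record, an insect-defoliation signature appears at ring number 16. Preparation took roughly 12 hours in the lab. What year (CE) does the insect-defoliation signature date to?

Total rings = 200 + 569 + 99 = 868.
868 − 16 = 852 rings lie beyond the insect-defoliation signature toward the bark edge.
Excluding 10 false rings: 852 − 10 = 842.
1971 − 842 = 1129 CE.

1129 CE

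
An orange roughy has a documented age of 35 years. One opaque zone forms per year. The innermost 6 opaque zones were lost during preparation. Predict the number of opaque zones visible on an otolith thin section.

29 opaque zones

One opaque zone per year gives 35 opaque zones over 35 years.
Subtracting the 6 opaque zones not captured gives 35 − 6 = 29 opaque zones in the record.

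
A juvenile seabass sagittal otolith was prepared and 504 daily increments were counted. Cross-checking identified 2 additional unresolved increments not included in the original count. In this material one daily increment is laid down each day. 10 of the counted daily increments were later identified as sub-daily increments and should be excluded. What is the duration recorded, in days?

True daily increment count = 504 − 10 + 2 = 496.
With a one-to-one daily increment periodicity this is 496 days.

496 days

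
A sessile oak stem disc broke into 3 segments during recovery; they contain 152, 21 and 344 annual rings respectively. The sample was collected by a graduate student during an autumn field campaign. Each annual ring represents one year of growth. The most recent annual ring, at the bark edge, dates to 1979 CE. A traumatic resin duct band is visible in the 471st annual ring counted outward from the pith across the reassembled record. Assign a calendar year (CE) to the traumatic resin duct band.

1933 CE

Total annual rings = 152 + 21 + 344 = 517.
Between annual ring 471 and the bark edge there are 517 − 471 = 46 annual rings.
1979 − 46 = 1933 CE.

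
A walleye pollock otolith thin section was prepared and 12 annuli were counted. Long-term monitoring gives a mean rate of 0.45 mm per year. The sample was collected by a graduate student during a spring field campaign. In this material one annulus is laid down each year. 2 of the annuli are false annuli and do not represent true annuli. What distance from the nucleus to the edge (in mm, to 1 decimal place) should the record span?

4.5 mm

Adjusted count: 12 − 2 = 10 annuli.
10 years at 0.45 mm/year gives 0.45 × 10 = 4.5 mm.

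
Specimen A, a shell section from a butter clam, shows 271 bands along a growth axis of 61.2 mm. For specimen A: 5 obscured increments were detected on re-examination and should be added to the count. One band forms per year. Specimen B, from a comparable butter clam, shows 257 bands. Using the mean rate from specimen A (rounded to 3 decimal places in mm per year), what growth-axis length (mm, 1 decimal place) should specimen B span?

57.1 mm

Specimen A: true band count = 271 + 5 = 276.
A: Mean rate = 61.2 mm / 276 years ≈ 0.222 mm/year.
For B, 0.222 mm/year × 257 years = 57.1 mm.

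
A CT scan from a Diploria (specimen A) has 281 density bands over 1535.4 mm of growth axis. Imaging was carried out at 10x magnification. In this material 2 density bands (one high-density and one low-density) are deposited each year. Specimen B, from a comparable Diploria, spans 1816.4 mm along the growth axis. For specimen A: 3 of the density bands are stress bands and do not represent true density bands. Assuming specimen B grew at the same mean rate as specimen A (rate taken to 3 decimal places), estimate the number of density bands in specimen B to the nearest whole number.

329 density bands

Specimen A: correcting the raw count gives 281 − 3 = 278 true density bands.
Specimen A: 278 density bands at 2 per year is 278 / 2 = 139 years.
A: Extension rate ≈ 1535.4 / 139 = 11.046 mm/year.
For B, 1816.4 / 11.046 = 164.44 years; at 2 density bands per year that is 164.44 × 2 ≈ 329 density bands.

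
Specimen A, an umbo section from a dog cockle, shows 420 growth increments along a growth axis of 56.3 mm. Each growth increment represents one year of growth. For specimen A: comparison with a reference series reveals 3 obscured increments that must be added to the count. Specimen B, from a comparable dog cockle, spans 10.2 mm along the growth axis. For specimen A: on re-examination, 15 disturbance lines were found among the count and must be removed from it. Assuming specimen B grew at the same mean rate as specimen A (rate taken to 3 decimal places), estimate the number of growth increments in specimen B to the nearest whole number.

Specimen A: after corrections the count is 420 − 15 + 3 = 408 growth increments.
A: 56.3 mm over 408 years gives 56.3 / 408 ≈ 0.138 mm/yr.
B spans 10.2 / 0.138 = 73.91 years ≈ 74 growth increments.

74 growth increments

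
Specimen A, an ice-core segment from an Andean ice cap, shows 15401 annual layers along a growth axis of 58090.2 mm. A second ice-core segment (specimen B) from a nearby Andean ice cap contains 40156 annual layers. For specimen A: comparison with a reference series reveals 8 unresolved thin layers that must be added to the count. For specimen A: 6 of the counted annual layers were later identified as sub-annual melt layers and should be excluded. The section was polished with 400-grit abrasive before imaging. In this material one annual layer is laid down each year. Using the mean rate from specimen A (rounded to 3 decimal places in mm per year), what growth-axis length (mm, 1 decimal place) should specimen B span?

Specimen A: after corrections the count is 15401 − 6 + 8 = 15403 annual layers.
A: Extension rate ≈ 58090.2 / 15403 = 3.771 mm/yr.
B's length ≈ 3.771 × 40156 = 151428.3 mm.

151428.3 mm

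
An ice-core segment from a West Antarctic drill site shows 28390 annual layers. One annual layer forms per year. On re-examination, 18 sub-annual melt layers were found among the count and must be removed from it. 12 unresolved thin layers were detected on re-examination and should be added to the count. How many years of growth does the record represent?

Adjusted count: 28390 − 18 + 12 = 28384 annual layers.
With a one-to-one annual layer periodicity this is 28384 years.

28384 yr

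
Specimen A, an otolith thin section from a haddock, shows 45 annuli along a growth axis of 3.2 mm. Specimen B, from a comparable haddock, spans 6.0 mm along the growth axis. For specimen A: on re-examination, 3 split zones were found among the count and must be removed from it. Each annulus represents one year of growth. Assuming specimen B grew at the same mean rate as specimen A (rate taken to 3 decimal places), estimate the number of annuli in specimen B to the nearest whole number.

Specimen A: adjusted count: 45 − 3 = 42 annuli.
A: Extension rate ≈ 3.2 / 42 = 0.076 mm/year.
For B, 6.0 / 0.076 = 78.95 years ≈ 79 annuli.

79 annuli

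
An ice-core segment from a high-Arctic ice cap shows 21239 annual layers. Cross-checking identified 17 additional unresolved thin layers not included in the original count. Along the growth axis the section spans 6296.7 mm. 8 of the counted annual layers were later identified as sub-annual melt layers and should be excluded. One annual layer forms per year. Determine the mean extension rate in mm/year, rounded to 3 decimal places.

0.296 mm/year

True annual layer count = 21239 − 8 + 17 = 21248.
6296.7 mm over 21248 years gives 6296.7 / 21248 ≈ 0.296 mm/year.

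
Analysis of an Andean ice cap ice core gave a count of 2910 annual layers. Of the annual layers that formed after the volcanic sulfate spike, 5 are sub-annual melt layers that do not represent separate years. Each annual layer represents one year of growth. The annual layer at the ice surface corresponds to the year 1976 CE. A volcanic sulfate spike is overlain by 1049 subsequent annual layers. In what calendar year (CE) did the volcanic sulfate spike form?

932 CE

1049 annual layers formed after the volcanic sulfate spike.
1049 − 5 false = 1044 true annual layers after the volcanic sulfate spike.
Counting back 1044 years from 1976 CE places the volcanic sulfate spike in 1976 − 1044 = 932 CE.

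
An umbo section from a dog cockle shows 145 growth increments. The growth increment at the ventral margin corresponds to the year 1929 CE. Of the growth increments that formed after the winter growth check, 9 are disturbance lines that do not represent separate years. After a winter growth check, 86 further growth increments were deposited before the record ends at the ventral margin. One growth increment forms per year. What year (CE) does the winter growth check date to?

1852 CE

There are 86 growth increments younger than the winter growth check.
Excluding 9 false growth increments: 86 − 9 = 77.
Counting back 77 years from 1929 CE places the winter growth check in 1929 − 77 = 1852 CE.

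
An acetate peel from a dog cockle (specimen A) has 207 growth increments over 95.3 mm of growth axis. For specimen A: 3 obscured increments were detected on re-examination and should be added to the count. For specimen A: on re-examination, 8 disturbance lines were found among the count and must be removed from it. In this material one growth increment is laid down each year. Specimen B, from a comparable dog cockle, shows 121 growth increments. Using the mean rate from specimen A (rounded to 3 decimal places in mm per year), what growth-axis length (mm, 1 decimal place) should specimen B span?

57.1 mm

Specimen A: after corrections the count is 207 − 8 + 3 = 202 growth increments.
A: Extension rate ≈ 95.3 / 202 = 0.472 mm/yr.
B's length ≈ 0.472 × 121 = 57.1 mm.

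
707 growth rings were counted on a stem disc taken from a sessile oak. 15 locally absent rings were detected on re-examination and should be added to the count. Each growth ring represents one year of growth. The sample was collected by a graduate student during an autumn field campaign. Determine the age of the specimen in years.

True growth ring count = 707 + 15 = 722.
At one growth ring per year, that is 722 years.

722 years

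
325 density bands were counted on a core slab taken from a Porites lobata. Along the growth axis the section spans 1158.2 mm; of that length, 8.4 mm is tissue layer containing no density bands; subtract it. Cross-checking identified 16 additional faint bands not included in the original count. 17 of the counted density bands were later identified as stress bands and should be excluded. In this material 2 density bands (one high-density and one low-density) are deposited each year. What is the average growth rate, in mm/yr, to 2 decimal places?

Adjusted count: 325 − 17 + 16 = 324 density bands.
324 density bands at 2 per year is 324 / 2 = 162 years.
The growth record spans 1158.2 − 8.4 = 1149.8 mm.
Mean rate = 1149.8 mm / 162 years ≈ 7.10 mm/yr.

7.10 mm/yr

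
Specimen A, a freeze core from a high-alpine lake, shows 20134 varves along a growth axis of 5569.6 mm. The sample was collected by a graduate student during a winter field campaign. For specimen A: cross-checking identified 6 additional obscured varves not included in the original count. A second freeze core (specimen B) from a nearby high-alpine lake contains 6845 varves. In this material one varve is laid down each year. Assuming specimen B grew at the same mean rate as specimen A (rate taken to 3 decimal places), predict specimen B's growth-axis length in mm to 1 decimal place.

1896.1 mm

Specimen A: correcting the raw count gives 20134 + 6 = 20140 true varves.
A: Mean rate = 5569.6 mm / 20140 years ≈ 0.277 mm per year.
For B, 0.277 mm/year × 6845 years = 1896.1 mm.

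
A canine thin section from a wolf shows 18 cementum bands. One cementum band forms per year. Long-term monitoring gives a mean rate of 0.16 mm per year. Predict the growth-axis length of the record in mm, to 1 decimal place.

18 years of growth are recorded.
Predicted length = 0.16 mm/year × 18 years = 2.9 mm.

2.9 mm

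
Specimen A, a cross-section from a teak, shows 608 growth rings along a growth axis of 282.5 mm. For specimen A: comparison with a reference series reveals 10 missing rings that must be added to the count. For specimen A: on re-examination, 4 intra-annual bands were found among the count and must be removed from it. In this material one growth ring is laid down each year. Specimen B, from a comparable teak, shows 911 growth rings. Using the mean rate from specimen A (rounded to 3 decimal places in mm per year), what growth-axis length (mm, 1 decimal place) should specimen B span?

419.1 mm

Specimen A: adjusted count: 608 − 4 + 10 = 614 growth rings.
A: Mean rate = 282.5 mm / 614 years ≈ 0.460 mm/year.
Length of B = 0.460 × 911 = 419.1 mm.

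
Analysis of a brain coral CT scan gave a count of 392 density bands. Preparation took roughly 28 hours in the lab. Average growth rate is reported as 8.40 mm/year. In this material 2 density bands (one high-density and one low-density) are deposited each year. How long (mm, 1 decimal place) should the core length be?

1646.4 mm

Dividing by 2 density bands per year: 392 / 2 = 196 years.
196 years at 8.40 mm/year gives 8.40 × 196 = 1646.4 mm.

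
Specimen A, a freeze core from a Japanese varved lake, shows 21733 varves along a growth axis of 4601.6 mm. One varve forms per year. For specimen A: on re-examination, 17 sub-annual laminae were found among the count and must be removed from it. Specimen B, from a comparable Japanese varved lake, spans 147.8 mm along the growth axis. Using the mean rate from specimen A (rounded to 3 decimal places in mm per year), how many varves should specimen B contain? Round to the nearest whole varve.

697 varves

Specimen A: correcting the raw count gives 21733 − 17 = 21716 true varves.
A: Mean rate = 4601.6 mm / 21716 years ≈ 0.212 mm per year.
B spans 147.8 / 0.212 = 697.17 years ≈ 697 varves.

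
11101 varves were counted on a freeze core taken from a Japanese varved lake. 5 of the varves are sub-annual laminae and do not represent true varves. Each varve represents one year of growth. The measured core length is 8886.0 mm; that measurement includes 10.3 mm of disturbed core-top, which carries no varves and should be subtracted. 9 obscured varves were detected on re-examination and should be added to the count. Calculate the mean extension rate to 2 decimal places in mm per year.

Correcting the raw count gives 11101 − 5 + 9 = 11105 true varves.
The growth record spans 8886.0 − 10.3 = 8875.7 mm.
8875.7 mm over 11105 years gives 8875.7 / 11105 ≈ 0.80 mm per year.

0.80 mm per year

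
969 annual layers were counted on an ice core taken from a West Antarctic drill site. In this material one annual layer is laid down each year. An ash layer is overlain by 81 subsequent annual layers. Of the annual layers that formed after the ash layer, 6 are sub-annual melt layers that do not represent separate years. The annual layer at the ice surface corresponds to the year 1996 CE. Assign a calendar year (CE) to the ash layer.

1921 CE

81 annual layers post-date the ash layer.
81 − 6 false = 75 true annual layers after the ash layer.
The annual layer at the ice surface is 1996 CE, so the ash layer dates to 1996 − 75 = 1921 CE.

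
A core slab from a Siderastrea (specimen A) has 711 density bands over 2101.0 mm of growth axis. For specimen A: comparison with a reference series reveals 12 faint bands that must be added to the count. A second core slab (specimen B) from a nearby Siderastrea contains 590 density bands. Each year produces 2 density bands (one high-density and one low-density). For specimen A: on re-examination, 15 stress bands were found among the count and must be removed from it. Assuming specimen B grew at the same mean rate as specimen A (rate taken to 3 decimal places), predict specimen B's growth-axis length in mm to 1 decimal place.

Specimen A: adjusted count: 711 − 15 + 12 = 708 density bands.
Specimen A: dividing by 2 density bands per year: 708 / 2 = 354 years.
A: Extension rate ≈ 2101.0 / 354 = 5.935 mm per year.
Specimen B: with 2 density bands per year, 590 / 2 = 295 years. Length of B = 5.935 × 295 = 1750.8 mm.

1750.8 mm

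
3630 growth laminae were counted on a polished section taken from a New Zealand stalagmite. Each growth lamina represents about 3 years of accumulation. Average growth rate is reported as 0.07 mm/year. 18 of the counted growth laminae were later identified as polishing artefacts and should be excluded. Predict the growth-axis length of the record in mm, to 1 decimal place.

Correcting the raw count gives 3630 − 18 = 3612 true growth laminae.
3612 growth laminae at 3 years each span 3612 × 3 = 10836 years.
Predicted length = 0.07 mm/year × 10836 years = 758.5 mm.

758.5 mm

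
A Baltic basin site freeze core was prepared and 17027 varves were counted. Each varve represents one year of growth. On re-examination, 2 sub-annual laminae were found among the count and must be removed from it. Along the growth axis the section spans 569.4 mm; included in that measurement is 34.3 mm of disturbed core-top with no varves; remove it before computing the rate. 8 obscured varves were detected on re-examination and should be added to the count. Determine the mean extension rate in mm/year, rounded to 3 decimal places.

Correcting the raw count gives 17027 − 2 + 8 = 17033 true varves.
Removing the 34.3 mm offcut leaves 569.4 − 34.3 = 535.1 mm.
Extension rate ≈ 535.1 / 17033 = 0.031 mm/year.

0.031 mm/year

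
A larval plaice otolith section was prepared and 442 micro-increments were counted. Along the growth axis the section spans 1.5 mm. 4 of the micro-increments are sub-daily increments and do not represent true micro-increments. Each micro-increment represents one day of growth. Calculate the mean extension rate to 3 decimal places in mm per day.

After corrections the count is 442 − 4 = 438 micro-increments.
1.5 mm over 438 days gives 1.5 / 438 ≈ 0.003 mm per day.

0.003 mm per day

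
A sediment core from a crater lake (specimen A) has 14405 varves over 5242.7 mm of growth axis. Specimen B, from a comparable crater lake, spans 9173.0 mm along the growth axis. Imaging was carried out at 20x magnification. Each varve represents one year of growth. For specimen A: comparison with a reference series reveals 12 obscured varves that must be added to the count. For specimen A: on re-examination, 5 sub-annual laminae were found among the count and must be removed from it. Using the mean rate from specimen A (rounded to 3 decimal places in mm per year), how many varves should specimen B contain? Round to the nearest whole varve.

25201 varves

Specimen A: correcting the raw count gives 14405 − 5 + 12 = 14412 true varves.
A: Mean rate = 5242.7 mm / 14412 years ≈ 0.364 mm/year.
B spans 9173.0 / 0.364 = 25200.55 years ≈ 25201 varves.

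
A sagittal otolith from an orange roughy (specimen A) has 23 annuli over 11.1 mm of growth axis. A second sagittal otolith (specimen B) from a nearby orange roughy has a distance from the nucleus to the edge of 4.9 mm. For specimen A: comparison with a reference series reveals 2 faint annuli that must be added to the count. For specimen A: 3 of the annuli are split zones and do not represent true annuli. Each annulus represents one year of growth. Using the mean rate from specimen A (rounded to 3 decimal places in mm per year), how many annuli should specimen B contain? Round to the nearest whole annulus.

Specimen A: after corrections the count is 23 − 3 + 2 = 22 annuli.
A: Mean rate = 11.1 mm / 22 years ≈ 0.505 mm/yr.
For B, 4.9 / 0.505 = 9.70 years ≈ 10 annuli.

10 annuli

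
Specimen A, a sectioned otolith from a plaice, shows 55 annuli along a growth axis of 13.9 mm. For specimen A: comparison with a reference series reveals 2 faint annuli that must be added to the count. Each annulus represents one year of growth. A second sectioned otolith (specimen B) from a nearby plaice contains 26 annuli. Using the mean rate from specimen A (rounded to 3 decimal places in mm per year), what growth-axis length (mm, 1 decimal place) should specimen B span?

Specimen A: correcting the raw count gives 55 + 2 = 57 true annuli.
A: 13.9 mm over 57 years gives 13.9 / 57 ≈ 0.244 mm/year.
For B, 0.244 mm/year × 26 years = 6.3 mm.

6.3 mm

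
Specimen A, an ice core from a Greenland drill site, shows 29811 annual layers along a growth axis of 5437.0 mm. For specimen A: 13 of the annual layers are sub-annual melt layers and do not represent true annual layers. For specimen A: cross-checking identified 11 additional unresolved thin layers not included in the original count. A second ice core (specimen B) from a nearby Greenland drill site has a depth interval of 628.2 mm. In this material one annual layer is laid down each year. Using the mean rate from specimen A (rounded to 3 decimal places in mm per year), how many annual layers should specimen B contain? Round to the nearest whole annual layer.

3452 annual layers

Specimen A: true annual layer count = 29811 − 13 + 11 = 29809.
A: Extension rate ≈ 5437.0 / 29809 = 0.182 mm per year.
For B, 628.2 / 0.182 = 3451.65 years ≈ 3452 annual layers.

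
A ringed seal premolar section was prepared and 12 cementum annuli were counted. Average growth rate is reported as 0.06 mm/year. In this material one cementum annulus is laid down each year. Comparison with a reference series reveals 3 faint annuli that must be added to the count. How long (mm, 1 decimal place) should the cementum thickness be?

0.9 mm

Correcting the raw count gives 12 + 3 = 15 true cementum annuli.
Predicted length = 0.06 mm/year × 15 years = 0.9 mm.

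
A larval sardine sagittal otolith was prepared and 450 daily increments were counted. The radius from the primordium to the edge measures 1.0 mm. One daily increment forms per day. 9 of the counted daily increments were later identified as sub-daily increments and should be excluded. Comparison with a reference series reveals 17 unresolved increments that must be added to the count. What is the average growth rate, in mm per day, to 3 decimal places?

Adjusted count: 450 − 9 + 17 = 458 daily increments.
Extension rate ≈ 1.0 / 458 = 0.002 mm per day.

0.002 mm per day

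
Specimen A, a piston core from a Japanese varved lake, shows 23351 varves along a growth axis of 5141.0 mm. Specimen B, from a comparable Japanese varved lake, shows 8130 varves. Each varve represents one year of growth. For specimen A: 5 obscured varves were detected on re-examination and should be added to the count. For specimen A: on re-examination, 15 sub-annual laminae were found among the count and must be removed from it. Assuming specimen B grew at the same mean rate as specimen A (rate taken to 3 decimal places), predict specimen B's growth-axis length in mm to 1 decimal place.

Specimen A: after corrections the count is 23351 − 15 + 5 = 23341 varves.
A: 5141.0 mm over 23341 years gives 5141.0 / 23341 ≈ 0.220 mm per year.
For B, 0.220 mm/year × 8130 years = 1788.6 mm.

1788.6 mm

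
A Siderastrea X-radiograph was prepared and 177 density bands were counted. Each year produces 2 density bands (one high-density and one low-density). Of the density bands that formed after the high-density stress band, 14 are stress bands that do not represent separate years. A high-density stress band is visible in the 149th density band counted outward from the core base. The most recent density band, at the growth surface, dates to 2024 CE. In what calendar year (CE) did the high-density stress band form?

177 − 149 = 28 density bands lie beyond the high-density stress band toward the growth surface.
28 − 14 false = 14 true density bands after the high-density stress band.
Dividing by 2 density bands per year: 14 / 2 = 7 years.
The density band at the growth surface is 2024 CE, so the high-density stress band dates to 2024 − 7 = 2017 CE.

2017 CE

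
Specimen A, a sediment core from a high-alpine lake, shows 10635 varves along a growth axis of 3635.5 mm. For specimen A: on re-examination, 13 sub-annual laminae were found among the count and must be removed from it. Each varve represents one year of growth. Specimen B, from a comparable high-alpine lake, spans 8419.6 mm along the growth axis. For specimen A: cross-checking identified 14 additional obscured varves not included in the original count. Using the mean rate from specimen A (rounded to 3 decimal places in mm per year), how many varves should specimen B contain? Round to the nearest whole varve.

24619 varves

Specimen A: correcting the raw count gives 10635 − 13 + 14 = 10636 true varves.
A: Extension rate ≈ 3635.5 / 10636 = 0.342 mm/year.
B spans 8419.6 / 0.342 = 24618.71 years ≈ 24619 varves.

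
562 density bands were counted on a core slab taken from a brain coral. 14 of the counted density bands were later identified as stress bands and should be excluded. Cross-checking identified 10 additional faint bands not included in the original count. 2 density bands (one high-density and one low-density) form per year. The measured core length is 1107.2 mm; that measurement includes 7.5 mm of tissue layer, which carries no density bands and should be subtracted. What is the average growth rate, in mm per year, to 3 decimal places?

3.942 mm per year

Correcting the raw count gives 562 − 14 + 10 = 558 true density bands.
558 density bands at 2 per year is 558 / 2 = 279 years.
Net length = 1107.2 − 7.5 = 1099.7 mm.
Mean rate = 1099.7 mm / 279 years ≈ 3.942 mm per year.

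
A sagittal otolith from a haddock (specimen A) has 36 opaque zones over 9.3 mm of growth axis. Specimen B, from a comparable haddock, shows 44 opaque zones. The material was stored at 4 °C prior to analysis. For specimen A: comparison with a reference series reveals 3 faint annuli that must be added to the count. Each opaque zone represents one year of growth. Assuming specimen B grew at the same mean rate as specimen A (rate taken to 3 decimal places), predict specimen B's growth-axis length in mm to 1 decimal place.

10.5 mm

Specimen A: adjusted count: 36 + 3 = 39 opaque zones.
A: 9.3 mm over 39 years gives 9.3 / 39 ≈ 0.238 mm/yr.
For B, 0.238 mm/year × 44 years = 10.5 mm.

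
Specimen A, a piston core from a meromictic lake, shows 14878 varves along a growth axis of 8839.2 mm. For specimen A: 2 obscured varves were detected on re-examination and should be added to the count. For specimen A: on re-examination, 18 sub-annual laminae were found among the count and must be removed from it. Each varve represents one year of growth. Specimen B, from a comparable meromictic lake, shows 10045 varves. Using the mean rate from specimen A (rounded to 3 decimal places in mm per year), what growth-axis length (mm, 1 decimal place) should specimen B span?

Specimen A: after corrections the count is 14878 − 18 + 2 = 14862 varves.
A: Mean rate = 8839.2 mm / 14862 years ≈ 0.595 mm/year.
B's length ≈ 0.595 × 10045 = 5976.8 mm.

5976.8 mm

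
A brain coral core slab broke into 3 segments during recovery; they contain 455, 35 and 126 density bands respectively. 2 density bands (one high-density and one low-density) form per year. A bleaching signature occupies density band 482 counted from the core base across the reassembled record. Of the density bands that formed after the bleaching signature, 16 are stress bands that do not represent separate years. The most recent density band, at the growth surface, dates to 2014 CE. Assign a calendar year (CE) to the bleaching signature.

1955 CE

Total density bands = 455 + 35 + 126 = 616.
Between density band 482 and the growth surface there are 616 − 482 = 134 density bands.
134 − 16 false = 118 true density bands after the bleaching signature.
118 density bands at 2 per year is 118 / 2 = 59 years.
The density band at the growth surface is 2014 CE, so the bleaching signature dates to 2014 − 59 = 1955 CE.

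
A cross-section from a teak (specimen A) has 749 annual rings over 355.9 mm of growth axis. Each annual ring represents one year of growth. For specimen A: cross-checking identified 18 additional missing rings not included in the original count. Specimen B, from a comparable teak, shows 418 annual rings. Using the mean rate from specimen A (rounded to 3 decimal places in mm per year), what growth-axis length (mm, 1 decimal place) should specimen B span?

194.0 mm

Specimen A: correcting the raw count gives 749 + 18 = 767 true annual rings.
A: 355.9 mm over 767 years gives 355.9 / 767 ≈ 0.464 mm per year.
B's length ≈ 0.464 × 418 = 194.0 mm.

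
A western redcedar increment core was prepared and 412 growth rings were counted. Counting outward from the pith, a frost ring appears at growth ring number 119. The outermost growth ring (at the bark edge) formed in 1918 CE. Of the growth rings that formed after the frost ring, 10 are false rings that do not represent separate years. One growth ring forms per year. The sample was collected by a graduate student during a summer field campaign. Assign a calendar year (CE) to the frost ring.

1635 CE

Between growth ring 119 and the bark edge there are 412 − 119 = 293 growth rings.
Excluding 10 false growth rings: 293 − 10 = 283.
Counting back 283 years from 1918 CE places the frost ring in 1918 − 283 = 1635 CE.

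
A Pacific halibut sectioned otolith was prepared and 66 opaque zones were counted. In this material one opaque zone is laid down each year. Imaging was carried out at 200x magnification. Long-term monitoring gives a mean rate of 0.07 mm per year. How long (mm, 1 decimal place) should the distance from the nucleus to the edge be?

The record spans 66 years at 0.07 mm per year.
66 years at 0.07 mm/year gives 0.07 × 66 = 4.6 mm.

4.6 mm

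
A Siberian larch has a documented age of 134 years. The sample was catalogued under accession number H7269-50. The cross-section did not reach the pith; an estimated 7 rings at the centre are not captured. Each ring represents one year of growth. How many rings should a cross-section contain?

127 rings

One ring per year gives 134 rings over 134 years.
Subtracting the 7 rings not captured gives 134 − 7 = 127 rings in the record.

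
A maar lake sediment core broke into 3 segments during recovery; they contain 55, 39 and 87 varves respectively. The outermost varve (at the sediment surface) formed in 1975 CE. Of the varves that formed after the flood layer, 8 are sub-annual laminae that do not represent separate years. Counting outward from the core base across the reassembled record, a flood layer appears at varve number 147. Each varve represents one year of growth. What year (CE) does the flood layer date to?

1949 CE

Total varves = 55 + 39 + 87 = 181.
Between varve 147 and the sediment surface there are 181 − 147 = 34 varves.
Removing the 8 false varves leaves 34 − 8 = 26 true varves beyond the flood layer.
The varve at the sediment surface is 1975 CE, so the flood layer dates to 1975 − 26 = 1949 CE.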